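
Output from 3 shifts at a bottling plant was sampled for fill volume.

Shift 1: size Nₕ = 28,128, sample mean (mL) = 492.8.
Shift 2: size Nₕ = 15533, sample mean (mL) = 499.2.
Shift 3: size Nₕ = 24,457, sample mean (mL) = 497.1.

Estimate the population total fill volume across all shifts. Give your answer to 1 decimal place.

Estimate total by summing Nₕ·x̄ₕ over strata.
28128·492.8 + 15533·499.2 + 24457·497.1 = 13861478.4 + 7754073.6 + 12157574.7 = 33773126.7.

33773126.7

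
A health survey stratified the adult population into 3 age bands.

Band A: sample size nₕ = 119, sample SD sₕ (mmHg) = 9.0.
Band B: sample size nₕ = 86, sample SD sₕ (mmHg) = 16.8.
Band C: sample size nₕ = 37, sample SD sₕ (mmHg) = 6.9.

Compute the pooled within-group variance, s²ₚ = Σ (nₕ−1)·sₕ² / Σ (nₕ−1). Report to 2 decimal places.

147.54

A: (119−1)·9.0² = 118·81 = 9558
B: (86−1)·16.8² = 85·282.24 = 23990.4
C: (37−1)·6.9² = 36·47.61 = 1713.96
Numerator = 35262.36; denominator = Σ(nₕ−1) = 239.
s²ₚ = 35262.36/239 = 147.5413... → 147.54.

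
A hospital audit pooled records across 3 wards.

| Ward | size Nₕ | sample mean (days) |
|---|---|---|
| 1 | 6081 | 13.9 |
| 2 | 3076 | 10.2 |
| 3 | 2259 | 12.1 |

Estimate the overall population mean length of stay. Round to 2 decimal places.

N = 11416; weights Wₕ = Nₕ/N = (0.5327, 0.2694, 0.1979).
x̄_st = Σ Wₕ·x̄ₕ = 0.5327·13.9 + 0.2694·10.2 + 0.1979·12.1 ≈ 12.5469...
→ 12.55.

12.55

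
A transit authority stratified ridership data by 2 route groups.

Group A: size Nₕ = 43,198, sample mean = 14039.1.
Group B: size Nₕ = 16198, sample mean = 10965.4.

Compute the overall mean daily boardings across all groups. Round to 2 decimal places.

13200.87

N = 59396; weights Wₕ = Nₕ/N = (0.7273, 0.2727).
x̄_st = Σ Wₕ·x̄ₕ = 0.7273·14039.1 + 0.2727·10965.4 ≈ 13200.8652...
→ 13200.87.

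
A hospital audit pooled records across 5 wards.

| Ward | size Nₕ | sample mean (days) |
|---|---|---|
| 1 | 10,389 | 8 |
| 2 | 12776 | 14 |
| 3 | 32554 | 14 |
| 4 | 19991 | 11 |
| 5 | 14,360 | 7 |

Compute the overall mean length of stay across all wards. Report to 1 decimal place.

N = 90070; weights Wₕ = Nₕ/N = (0.1153, 0.1418, 0.3614, 0.2219, 0.1594).
x̄_st = Σ Wₕ·x̄ₕ = 0.1153·8 + 0.1418·14 + 0.3614·14 + 0.2219·11 + 0.1594·7 ≈ 11.526...
→ 11.5.

11.5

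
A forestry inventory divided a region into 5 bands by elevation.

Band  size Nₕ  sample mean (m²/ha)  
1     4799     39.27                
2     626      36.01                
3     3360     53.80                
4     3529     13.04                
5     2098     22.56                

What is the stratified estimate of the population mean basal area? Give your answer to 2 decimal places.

33.66

N = 14412; weights Wₕ = Nₕ/N = (0.3330, 0.0434, 0.2331, 0.2449, 0.1456).
x̄_st = Σ Wₕ·x̄ₕ = 0.3330·39.27 + 0.0434·36.01 + 0.2331·53.80 + 0.2449·13.04 + 0.1456·22.56 ≈ 33.6606...
→ 33.66.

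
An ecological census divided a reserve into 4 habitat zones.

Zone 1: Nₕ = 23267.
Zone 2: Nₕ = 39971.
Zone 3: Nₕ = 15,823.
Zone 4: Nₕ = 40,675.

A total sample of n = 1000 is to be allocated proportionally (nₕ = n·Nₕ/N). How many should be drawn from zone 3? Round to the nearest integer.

132

Share of zone 3 = 15823/119736 = 0.13215.
Allocate 1000 × 0.13215 = 132.149... → 132.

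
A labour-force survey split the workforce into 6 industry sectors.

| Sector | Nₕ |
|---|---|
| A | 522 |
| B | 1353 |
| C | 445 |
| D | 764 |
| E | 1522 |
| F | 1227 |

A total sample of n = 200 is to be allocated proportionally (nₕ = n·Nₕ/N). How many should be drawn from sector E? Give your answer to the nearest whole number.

N = 522 + 1353 + 445 + 764 + 1522 + 1227 = 5833.
n_E = 200·1522/5833 = 52.186... → 52.

52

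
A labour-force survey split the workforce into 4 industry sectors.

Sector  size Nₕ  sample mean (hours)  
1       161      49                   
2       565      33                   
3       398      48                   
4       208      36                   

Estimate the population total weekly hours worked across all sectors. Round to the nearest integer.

1: 161·49 = 7889
2: 565·33 = 18645
3: 398·48 = 19104
4: 208·36 = 7488
τ̂ = Σ Nₕx̄ₕ = 53126.

53126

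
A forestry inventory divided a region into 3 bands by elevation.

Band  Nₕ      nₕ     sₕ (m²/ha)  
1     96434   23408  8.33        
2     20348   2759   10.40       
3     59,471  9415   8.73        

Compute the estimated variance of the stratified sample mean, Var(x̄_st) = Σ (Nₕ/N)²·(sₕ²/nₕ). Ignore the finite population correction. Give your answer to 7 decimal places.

N = 176253; Wₕ = Nₕ/N.
band 1: (96434/176253)²·8.33²/23408 = 0.0008873869
band 2: (20348/176253)²·10.40²/2759 = 0.0005224989
band 3: (59471/176253)²·8.73²/9415 = 0.0009216067
Sum = 0.0023314925 → 0.0023315.

0.0023315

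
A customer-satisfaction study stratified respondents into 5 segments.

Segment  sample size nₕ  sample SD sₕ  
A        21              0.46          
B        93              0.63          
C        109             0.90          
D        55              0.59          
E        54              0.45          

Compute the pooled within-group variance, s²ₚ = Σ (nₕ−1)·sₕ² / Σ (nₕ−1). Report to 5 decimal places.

A: (21−1)·0.46² = 20·0.2116 = 4.232
B: (93−1)·0.63² = 92·0.3969 = 36.5148
C: (109−1)·0.90² = 108·0.81 = 87.48
D: (55−1)·0.59² = 54·0.3481 = 18.7974
E: (54−1)·0.45² = 53·0.2025 = 10.7325
Numerator = 157.7567; denominator = Σ(nₕ−1) = 327.
s²ₚ = 157.7567/327 = 0.4824364... → 0.48244.

0.48244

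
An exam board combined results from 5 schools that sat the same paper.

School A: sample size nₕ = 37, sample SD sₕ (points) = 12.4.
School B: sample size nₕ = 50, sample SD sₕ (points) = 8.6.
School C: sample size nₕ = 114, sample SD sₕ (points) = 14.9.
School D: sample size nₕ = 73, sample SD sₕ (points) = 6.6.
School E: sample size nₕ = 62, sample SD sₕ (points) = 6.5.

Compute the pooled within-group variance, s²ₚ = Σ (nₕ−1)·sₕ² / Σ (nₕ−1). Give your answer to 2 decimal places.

120.73

Degrees of freedom: 36 + 49 + 113 + 72 + 61 = 331.
Σ(nₕ−1)sₕ² = 36·153.76 + 49·73.96 + 113·222.01 + 72·43.56 + 61·42.25 = 39960.1.
s²ₚ = 39960.1 / 331 = 120.7254... → 120.73.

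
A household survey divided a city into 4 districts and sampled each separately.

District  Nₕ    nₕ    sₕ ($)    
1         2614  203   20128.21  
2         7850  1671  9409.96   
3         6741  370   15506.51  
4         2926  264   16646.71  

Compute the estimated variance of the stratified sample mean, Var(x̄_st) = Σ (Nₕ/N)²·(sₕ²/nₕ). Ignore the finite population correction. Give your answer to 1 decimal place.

N = 20131; Wₕ = Nₕ/N.
district 1: (2614/20131)²·20128.21²/203 = 33650.7494
district 2: (7850/20131)²·9409.96²/1671 = 8057.6374
district 3: (6741/20131)²·15506.51²/370 = 72869.2601
district 4: (2926/20131)²·16646.71²/264 = 22175.3686
Sum = 136753.0155 → 136753.0.

136753.0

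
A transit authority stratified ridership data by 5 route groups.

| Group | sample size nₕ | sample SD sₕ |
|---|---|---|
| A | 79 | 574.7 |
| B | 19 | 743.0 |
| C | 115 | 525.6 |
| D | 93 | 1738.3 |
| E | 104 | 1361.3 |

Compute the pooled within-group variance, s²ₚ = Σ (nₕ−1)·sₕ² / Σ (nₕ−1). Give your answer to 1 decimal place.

Degrees of freedom: 78 + 18 + 114 + 92 + 103 = 405.
Σ(nₕ−1)sₕ² = 78·330280.09 + 18·552049 + 114·276255.36 + 92·3021686.89 + 103·1853137.69 = 536060216.01.
s²ₚ = 536060216.01 / 405 = 1323605.472... → 1323605.5.

1323605.5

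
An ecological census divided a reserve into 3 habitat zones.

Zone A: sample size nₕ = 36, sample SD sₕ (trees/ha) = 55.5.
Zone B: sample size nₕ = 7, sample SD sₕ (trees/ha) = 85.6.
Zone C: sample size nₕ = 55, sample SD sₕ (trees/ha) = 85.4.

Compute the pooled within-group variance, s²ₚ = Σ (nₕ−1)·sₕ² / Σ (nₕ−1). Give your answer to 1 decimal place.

5743.2

A: (36−1)·55.5² = 35·3080.25 = 107808.75
B: (7−1)·85.6² = 6·7327.36 = 43964.16
C: (55−1)·85.4² = 54·7293.16 = 393830.64
Numerator = 545603.55; denominator = Σ(nₕ−1) = 95.
s²ₚ = 545603.55/95 = 5743.195... → 5743.2.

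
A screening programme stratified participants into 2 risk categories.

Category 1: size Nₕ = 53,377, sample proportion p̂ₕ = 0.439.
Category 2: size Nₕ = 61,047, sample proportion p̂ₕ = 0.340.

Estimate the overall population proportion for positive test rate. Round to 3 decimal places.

Wₕ = Nₕ/N with N = 114424: 0.4665, 0.5335.
p̂_st = 0.4665·0.439 + 0.5335·0.340 ≈ 0.38618... → 0.386.

0.386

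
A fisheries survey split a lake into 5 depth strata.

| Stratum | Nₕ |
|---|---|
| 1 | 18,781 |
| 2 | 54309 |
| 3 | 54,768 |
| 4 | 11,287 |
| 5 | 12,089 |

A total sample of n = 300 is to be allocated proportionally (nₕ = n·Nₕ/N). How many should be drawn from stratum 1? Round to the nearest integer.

37

Share of stratum 1 = 18781/151234 = 0.12419.
Allocate 300 × 0.12419 = 37.256... → 37.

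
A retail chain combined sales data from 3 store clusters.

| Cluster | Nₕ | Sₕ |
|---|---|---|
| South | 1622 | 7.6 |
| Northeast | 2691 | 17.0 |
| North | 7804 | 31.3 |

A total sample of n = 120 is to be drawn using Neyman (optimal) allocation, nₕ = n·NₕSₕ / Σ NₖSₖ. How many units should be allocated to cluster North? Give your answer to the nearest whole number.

South: NₕSₕ = 1622·7.6 = 12327.2
Northeast: NₕSₕ = 2691·17.0 = 45747
North: NₕSₕ = 7804·31.3 = 244265.2
Σ NₕSₕ = 302339.4.
n_North = 120·244265.2/302339.4 = 96.950... → 97.

97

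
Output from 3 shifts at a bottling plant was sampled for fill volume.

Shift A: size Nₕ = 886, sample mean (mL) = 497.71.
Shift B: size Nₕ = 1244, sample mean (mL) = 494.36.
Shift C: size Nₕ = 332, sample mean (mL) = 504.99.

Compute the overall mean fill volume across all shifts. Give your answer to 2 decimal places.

N = 886 + 1244 + 332 = 2462.
Weight each subgroup mean by Nₕ/N and sum.
Σ Nₕx̄ₕ = 886·497.71 + 1244·494.36 + 332·504.99 = 440971.06 + 614983.84 + 167656.68 = 1223611.58.
Divide by N: 1223611.58 / 2462 = 496.9990... → 497.00.

497.00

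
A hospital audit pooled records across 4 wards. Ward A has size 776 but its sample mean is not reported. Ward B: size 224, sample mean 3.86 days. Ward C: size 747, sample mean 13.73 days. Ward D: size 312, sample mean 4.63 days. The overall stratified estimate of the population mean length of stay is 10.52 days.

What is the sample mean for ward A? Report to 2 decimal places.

11.72

Σ Nₕx̄ₕ = N·μ, so 776·x̄_A = 2059·10.52 − (224·3.86 + 747·13.73 + 312·4.63).
= 21660.68 − 12565.51 = 9095.17.
x̄_A = 9095.17 / 776 = 11.7206... → 11.72.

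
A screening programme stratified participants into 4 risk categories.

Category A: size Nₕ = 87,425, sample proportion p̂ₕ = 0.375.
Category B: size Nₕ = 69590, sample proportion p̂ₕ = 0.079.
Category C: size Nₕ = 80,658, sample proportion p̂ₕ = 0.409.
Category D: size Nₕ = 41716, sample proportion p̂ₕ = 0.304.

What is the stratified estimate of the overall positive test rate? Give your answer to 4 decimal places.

0.3005

N = 87425 + 69590 + 80658 + 41716 = 279389.
Overall proportion = Σ (Nₕ/N)·p̂ₕ.
Σ Nₕp̂ₕ = 32784.375 + 5497.61 + 32989.122 + 12681.664 = 83952.771.
83952.771 / 279389 = 0.300487... → 0.3005.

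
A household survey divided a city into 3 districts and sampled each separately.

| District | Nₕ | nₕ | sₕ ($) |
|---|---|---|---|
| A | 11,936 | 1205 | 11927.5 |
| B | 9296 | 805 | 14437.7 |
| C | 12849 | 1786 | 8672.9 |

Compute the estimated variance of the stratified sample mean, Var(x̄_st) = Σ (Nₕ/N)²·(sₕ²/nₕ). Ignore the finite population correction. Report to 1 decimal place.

39732.5

N = 34081. Term for each stratum: Wₕ²sₕ²/nₕ.
Var(x̄_st) = 14481.2071 + 19264.9425 + 5986.3378 = 39732.4875 → 39732.5.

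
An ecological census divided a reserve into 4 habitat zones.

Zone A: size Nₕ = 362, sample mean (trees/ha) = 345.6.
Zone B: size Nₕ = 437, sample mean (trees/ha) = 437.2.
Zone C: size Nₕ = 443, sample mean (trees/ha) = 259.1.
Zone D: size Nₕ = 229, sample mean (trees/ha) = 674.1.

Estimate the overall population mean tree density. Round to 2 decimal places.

397.90

x̄_st = (Σ Nₕx̄ₕ) / (Σ Nₕ) = (362·345.6 + 437·437.2 + 443·259.1 + 229·674.1) / 1471
= 585313.8 / 1471 = 397.9020... → 397.90.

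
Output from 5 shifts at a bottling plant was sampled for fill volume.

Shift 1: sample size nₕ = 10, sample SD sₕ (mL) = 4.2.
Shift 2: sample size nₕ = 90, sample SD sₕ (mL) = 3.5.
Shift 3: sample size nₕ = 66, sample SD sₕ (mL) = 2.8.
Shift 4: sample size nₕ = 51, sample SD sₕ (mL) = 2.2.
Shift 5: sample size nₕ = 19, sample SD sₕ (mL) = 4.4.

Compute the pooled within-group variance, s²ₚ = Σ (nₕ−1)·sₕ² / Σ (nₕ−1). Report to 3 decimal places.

1: (10−1)·4.2² = 9·17.64 = 158.76
2: (90−1)·3.5² = 89·12.25 = 1090.25
3: (66−1)·2.8² = 65·7.84 = 509.6
4: (51−1)·2.2² = 50·4.84 = 242
5: (19−1)·4.4² = 18·19.36 = 348.48
Numerator = 2349.09; denominator = Σ(nₕ−1) = 231.
s²ₚ = 2349.09/231 = 10.16922... → 10.169.

10.169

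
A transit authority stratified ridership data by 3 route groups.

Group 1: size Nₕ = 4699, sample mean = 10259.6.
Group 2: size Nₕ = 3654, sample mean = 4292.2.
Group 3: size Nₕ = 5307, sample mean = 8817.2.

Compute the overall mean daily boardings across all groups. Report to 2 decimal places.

8102.96

N = 4699 + 3654 + 5307 = 13660.
The stratified mean weights each stratum mean by its population share Nₕ/N.
Σ Nₕx̄ₕ = 4699·10259.6 + 3654·4292.2 + 5307·8817.2 = 48209860.4 + 15683698.8 + 46792880.4 = 110686439.6.
Divide by N: 110686439.6 / 13660 = 8102.9604... → 8102.96.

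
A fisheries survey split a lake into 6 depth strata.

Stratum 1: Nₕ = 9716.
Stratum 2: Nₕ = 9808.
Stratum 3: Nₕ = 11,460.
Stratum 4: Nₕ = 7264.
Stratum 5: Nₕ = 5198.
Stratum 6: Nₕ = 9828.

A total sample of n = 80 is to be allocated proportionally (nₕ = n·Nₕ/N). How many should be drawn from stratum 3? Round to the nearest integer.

17

Share of stratum 3 = 11460/53274 = 0.21511.
Allocate 80 × 0.21511 = 17.209... → 17.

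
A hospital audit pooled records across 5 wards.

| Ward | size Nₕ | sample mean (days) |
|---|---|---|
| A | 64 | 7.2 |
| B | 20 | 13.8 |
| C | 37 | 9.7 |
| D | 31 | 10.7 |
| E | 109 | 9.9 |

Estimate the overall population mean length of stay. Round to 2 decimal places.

x̄_st = (Σ Nₕx̄ₕ) / (Σ Nₕ) = (64·7.2 + 20·13.8 + 37·9.7 + 31·10.7 + 109·9.9) / 261
= 2506.5 / 261 = 9.6034... → 9.60.

9.60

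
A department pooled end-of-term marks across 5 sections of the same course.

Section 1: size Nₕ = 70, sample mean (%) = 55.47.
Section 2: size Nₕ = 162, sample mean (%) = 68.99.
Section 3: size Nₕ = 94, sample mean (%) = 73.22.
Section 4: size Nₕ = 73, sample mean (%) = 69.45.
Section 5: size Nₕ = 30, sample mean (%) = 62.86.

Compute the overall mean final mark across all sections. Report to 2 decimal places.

N = 70 + 162 + 94 + 73 + 30 = 429.
The stratified mean weights each stratum mean by its population share Nₕ/N.
Σ Nₕx̄ₕ = 70·55.47 + 162·68.99 + 94·73.22 + 73·69.45 + 30·62.86 = 3882.9 + 11176.38 + 6882.68 + 5069.85 + 1885.8 = 28897.61.
Divide by N: 28897.61 / 429 = 67.3604... → 67.36.

67.36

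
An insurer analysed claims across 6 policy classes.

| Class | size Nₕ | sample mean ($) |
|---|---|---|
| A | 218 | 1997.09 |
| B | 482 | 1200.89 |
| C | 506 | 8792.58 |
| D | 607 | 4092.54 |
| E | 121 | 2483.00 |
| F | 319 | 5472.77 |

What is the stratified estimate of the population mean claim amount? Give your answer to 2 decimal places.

4435.72

N = 2253; weights Wₕ = Nₕ/N = (0.0968, 0.2139, 0.2246, 0.2694, 0.0537, 0.1416).
x̄_st = Σ Wₕ·x̄ₕ = 0.0968·1997.09 + 0.2139·1200.89 + 0.2246·8792.58 + 0.2694·4092.54 + 0.0537·2483.00 + 0.1416·5472.77 ≈ 4435.7162...
→ 4435.72.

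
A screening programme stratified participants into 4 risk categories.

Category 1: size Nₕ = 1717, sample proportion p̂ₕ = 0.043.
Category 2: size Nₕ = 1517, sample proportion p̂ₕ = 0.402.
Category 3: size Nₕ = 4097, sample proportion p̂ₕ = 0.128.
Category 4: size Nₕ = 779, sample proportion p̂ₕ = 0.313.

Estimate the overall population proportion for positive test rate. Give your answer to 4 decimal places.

0.1790

Wₕ = Nₕ/N with N = 8110: 0.2117, 0.1871, 0.5052, 0.0961.
p̂_st = 0.2117·0.043 + 0.1871·0.402 + 0.5052·0.128 + 0.0961·0.313 ≈ 0.179027... → 0.1790.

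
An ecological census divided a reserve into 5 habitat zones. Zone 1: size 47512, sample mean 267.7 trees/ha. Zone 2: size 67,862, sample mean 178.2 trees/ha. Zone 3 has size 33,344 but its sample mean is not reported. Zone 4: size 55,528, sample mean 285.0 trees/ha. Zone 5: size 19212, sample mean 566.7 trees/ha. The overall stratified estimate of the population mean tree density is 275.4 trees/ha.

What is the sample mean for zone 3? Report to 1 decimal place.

300.4

Σ Nₕx̄ₕ = N·μ, so 33344·x̄_3 = 223458·275.4 − (47512·267.7 + 67862·178.2 + 55528·285.0 + 19212·566.7).
= 61540333.2 − 51524891.2 = 10015442.
x̄_3 = 10015442 / 33344 = 300.367... → 300.4.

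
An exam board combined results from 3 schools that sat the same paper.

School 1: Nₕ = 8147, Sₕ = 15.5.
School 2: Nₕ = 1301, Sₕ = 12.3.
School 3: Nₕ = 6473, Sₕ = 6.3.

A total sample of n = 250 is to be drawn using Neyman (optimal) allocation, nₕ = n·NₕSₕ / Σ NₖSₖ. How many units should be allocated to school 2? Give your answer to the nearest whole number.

Σ NₕSₕ = 8147·15.5 + 1301·12.3 + 6473·6.3 = 183060.7.
Share for 2: 16002.3/183060.7 = 0.08742.
n_2 = 250 × 0.08742 = 21.854... → 22.

22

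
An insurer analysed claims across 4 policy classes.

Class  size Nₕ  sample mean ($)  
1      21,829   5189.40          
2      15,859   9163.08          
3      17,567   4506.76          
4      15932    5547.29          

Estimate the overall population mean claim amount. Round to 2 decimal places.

N = 21829 + 15859 + 17567 + 15932 = 71187.
Weight each subgroup mean by Nₕ/N and sum.
Σ Nₕx̄ₕ = 21829·5189.40 + 15859·9163.08 + 17567·4506.76 + 15932·5547.29 = 113279412.6 + 145317285.72 + 79170252.92 + 88379424.28 = 426146375.52.
Divide by N: 426146375.52 / 71187 = 5986.2949... → 5986.29.

5986.29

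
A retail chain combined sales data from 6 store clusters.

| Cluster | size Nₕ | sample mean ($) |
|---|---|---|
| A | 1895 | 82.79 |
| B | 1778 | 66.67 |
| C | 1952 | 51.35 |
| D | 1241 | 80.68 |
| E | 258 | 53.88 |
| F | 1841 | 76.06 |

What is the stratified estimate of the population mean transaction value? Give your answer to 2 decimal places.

x̄_st = (Σ Nₕx̄ₕ) / (Σ Nₕ) = (1895·82.79 + 1778·66.67 + 1952·51.35 + 1241·80.68 + 258·53.88 + 1841·76.06) / 8965
= 629712.89 / 8965 = 70.2413... → 70.24.

70.24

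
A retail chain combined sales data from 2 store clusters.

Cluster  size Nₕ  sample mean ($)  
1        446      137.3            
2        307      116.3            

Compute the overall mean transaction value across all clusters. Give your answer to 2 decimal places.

N = 753; weights Wₕ = Nₕ/N = (0.5923, 0.4077).
x̄_st = Σ Wₕ·x̄ₕ = 0.5923·137.3 + 0.4077·116.3 ≈ 128.7382...
→ 128.74.

128.74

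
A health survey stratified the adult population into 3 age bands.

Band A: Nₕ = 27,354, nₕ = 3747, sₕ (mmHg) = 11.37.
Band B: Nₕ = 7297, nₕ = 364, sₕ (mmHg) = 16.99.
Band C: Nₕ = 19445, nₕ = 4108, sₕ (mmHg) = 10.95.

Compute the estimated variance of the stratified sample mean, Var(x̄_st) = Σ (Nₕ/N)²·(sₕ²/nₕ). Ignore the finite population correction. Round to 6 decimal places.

N = 54096. Term for each stratum: Wₕ²sₕ²/nₕ.
Var(x̄_st) = 0.008821625 + 0.014429250 + 0.003771233 = 0.027022109 → 0.027022.

0.027022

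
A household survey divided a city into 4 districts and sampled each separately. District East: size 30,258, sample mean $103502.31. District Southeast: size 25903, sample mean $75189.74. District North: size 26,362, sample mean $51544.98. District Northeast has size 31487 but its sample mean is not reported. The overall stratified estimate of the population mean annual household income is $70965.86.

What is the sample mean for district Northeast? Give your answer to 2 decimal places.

Σ Nₕx̄ₕ = N·μ, so 31487·x̄_Northeast = 114010·70965.86 − (30258·103502.31 + 25903·75189.74 + 26362·51544.98).
= 8090817698.6 − 6438241493.96 = 1652576204.64.
x̄_Northeast = 1652576204.64 / 31487 = 52484.3969... → 52484.40.

52484.40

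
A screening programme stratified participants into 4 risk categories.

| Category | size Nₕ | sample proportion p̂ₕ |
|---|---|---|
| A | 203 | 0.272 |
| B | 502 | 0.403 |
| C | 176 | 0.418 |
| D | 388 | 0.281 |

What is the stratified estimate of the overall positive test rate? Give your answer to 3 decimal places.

Wₕ = Nₕ/N with N = 1269: 0.1600, 0.3956, 0.1387, 0.3058.
p̂_st = 0.1600·0.272 + 0.3956·0.403 + 0.1387·0.418 + 0.3058·0.281 ≈ 0.34682... → 0.347.

0.347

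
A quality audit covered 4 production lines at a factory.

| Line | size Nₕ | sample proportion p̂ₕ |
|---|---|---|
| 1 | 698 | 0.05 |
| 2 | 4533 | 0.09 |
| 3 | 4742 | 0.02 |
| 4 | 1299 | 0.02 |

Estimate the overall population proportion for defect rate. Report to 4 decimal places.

Wₕ = Nₕ/N with N = 11272: 0.0619, 0.4021, 0.4207, 0.1152.
p̂_st = 0.0619·0.05 + 0.4021·0.09 + 0.4207·0.02 + 0.1152·0.02 ≈ 0.050008... → 0.0500.

0.0500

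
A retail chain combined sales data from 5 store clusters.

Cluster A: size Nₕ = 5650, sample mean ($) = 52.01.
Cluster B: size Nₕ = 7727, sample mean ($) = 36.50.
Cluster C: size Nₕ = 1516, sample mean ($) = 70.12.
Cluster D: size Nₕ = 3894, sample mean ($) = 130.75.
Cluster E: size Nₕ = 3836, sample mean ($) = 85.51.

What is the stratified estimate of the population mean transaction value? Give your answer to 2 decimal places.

67.16

x̄_st = (Σ Nₕx̄ₕ) / (Σ Nₕ) = (5650·52.01 + 7727·36.50 + 1516·70.12 + 3894·130.75 + 3836·85.51) / 22623
= 1519350.78 / 22623 = 67.1596... → 67.16.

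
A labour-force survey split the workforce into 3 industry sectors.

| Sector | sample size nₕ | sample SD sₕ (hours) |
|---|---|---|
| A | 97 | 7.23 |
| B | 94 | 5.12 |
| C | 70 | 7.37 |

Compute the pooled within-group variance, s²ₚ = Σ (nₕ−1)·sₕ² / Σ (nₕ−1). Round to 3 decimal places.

Degrees of freedom: 96 + 93 + 69 = 258.
Σ(nₕ−1)sₕ² = 96·52.2729 + 93·26.2144 + 69·54.3169 = 11204.0037.
s²ₚ = 11204.0037 / 258 = 43.42637... → 43.426.

43.426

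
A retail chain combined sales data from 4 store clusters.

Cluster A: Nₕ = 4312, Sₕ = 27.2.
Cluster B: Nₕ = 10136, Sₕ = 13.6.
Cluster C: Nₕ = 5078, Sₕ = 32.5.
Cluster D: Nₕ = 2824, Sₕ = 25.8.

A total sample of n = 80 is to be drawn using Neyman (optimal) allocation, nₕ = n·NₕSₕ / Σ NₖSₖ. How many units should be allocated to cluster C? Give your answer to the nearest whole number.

Σ NₕSₕ = 4312·27.2 + 10136·13.6 + 5078·32.5 + 2824·25.8 = 493030.2.
Share for C: 165035/493030.2 = 0.33474.
n_C = 80 × 0.33474 = 26.779... → 27.

27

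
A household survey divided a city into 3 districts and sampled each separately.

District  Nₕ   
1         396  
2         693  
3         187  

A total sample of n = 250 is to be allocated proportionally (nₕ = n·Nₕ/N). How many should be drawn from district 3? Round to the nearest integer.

37

Share of district 3 = 187/1276 = 0.14655.
Allocate 250 × 0.14655 = 36.638... → 37.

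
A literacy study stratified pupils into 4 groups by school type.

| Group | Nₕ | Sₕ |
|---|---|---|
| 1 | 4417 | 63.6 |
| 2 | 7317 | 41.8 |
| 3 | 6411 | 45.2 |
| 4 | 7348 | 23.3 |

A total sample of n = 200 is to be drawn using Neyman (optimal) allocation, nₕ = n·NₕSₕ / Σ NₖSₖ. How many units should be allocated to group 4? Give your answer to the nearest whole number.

Σ NₕSₕ = 4417·63.6 + 7317·41.8 + 6411·45.2 + 7348·23.3 = 1047757.4.
Share for 4: 171208.4/1047757.4 = 0.16340.
n_4 = 200 × 0.16340 = 32.681... → 33.

33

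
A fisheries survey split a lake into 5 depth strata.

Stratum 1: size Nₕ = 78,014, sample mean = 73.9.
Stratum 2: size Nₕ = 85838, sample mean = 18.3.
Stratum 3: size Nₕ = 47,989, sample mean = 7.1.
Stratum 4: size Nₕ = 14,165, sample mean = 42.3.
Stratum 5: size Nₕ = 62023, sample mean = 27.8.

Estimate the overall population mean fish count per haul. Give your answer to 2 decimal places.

34.72

x̄_st = (Σ Nₕx̄ₕ) / (Σ Nₕ) = (78014·73.9 + 85838·18.3 + 47989·7.1 + 14165·42.3 + 62023·27.8) / 288029
= 10000210.8 / 288029 = 34.7195... → 34.72.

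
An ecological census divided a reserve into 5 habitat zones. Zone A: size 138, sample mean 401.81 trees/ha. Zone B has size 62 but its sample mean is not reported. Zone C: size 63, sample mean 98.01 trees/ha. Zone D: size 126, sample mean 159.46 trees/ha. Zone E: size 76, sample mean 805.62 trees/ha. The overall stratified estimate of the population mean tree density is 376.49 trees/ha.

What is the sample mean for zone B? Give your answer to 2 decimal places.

N = 138 + 62 + 63 + 126 + 76 = 465.
Overall total = μ·N = 376.49·465 = 175067.85.
Subtract the known strata: 138·401.81 + 63·98.01 + 126·159.46 + 76·805.62 = 142943.49.
Remaining total for zone B: 175067.85 − 142943.49 = 32124.36.
Divide by its size: 32124.36 / 62 = 518.1348... → 518.13.

518.13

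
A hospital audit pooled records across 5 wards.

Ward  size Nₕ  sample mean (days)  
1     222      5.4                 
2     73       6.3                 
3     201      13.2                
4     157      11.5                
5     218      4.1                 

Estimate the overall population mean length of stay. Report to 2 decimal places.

8.05

N = 871; weights Wₕ = Nₕ/N = (0.2549, 0.0838, 0.2308, 0.1803, 0.2503).
x̄_st = Σ Wₕ·x̄ₕ = 0.2549·5.4 + 0.0838·6.3 + 0.2308·13.2 + 0.1803·11.5 + 0.2503·4.1 ≈ 8.0496...
→ 8.05.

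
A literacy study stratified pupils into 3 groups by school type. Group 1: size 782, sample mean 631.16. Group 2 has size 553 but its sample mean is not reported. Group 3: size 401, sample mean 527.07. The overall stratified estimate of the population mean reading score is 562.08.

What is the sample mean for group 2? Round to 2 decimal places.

N = 782 + 553 + 401 = 1736.
Overall total = μ·N = 562.08·1736 = 975770.88.
Subtract the known strata: 782·631.16 + 401·527.07 = 704922.19.
Remaining total for group 2: 975770.88 − 704922.19 = 270848.69.
Divide by its size: 270848.69 / 553 = 489.7806... → 489.78.

489.78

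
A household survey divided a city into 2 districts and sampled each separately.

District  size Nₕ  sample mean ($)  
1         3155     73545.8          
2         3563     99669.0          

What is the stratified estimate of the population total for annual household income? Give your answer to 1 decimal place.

Estimate total by summing Nₕ·x̄ₕ over strata.
3155·73545.8 + 3563·99669.0 = 232036999 + 355120647 = 587157646.0.

587157646.0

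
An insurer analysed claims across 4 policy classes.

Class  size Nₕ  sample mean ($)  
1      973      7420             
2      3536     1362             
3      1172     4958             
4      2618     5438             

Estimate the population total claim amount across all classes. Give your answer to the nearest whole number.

32083152

1: 973·7420 = 7219660
2: 3536·1362 = 4816032
3: 1172·4958 = 5810776
4: 2618·5438 = 14236684
τ̂ = Σ Nₕx̄ₕ = 32083152.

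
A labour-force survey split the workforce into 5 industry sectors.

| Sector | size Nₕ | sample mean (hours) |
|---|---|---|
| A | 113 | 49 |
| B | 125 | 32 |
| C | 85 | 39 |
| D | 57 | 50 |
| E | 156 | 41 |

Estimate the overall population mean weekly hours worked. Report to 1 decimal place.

N = 536; weights Wₕ = Nₕ/N = (0.2108, 0.2332, 0.1586, 0.1063, 0.2910).
x̄_st = Σ Wₕ·x̄ₕ = 0.2108·49 + 0.2332·32 + 0.1586·39 + 0.1063·50 + 0.2910·41 ≈ 41.228...
→ 41.2.

41.2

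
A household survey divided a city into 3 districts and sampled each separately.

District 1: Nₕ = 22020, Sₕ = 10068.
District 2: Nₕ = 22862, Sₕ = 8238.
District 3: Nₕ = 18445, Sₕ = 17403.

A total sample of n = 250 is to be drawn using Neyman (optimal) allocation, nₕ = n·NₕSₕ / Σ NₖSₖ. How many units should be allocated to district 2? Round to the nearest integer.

64

1: NₕSₕ = 22020·10068 = 221697360
2: NₕSₕ = 22862·8238 = 188337156
3: NₕSₕ = 18445·17403 = 320998335
Σ NₕSₕ = 731032851.
n_2 = 250·188337156/731032851 = 64.408... → 64.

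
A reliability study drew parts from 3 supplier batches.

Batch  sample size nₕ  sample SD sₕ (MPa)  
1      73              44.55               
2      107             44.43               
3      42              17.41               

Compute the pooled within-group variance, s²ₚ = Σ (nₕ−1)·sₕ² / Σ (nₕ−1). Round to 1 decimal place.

1664.7

1: (73−1)·44.55² = 72·1984.7025 = 142898.58
2: (107−1)·44.43² = 106·1974.0249 = 209246.6394
3: (42−1)·17.41² = 41·303.1081 = 12427.4321
Numerator = 364572.6515; denominator = Σ(nₕ−1) = 219.
s²ₚ = 364572.6515/219 = 1664.715... → 1664.7.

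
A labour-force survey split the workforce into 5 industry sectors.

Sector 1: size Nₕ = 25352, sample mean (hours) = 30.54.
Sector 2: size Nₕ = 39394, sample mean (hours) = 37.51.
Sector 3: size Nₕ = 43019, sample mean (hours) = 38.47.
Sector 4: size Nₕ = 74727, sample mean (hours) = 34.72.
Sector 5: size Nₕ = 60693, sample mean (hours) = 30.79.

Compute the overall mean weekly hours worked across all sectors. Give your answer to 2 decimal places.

x̄_st = (Σ Nₕx̄ₕ) / (Σ Nₕ) = (25352·30.54 + 39394·37.51 + 43019·38.47 + 74727·34.72 + 60693·30.79) / 243185
= 8370118.86 / 243185 = 34.4187... → 34.42.

34.42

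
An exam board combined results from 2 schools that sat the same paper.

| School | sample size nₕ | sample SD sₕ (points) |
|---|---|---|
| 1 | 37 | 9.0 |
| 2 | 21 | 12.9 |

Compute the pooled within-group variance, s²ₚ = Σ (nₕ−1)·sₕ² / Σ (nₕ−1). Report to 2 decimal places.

1: (37−1)·9.0² = 36·81 = 2916
2: (21−1)·12.9² = 20·166.41 = 3328.2
Numerator = 6244.2; denominator = Σ(nₕ−1) = 56.
s²ₚ = 6244.2/56 = 111.5036... → 111.50.

111.50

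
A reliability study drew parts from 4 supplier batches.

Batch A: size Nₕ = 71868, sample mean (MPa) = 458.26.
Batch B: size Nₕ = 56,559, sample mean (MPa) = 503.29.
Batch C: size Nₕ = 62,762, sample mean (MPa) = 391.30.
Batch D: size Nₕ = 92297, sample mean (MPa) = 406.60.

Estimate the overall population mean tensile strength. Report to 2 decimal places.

N = 283486; weights Wₕ = Nₕ/N = (0.2535, 0.1995, 0.2214, 0.3256).
x̄_st = Σ Wₕ·x̄ₕ = 0.2535·458.26 + 0.1995·503.29 + 0.2214·391.30 + 0.3256·406.60 ≈ 435.6001...
→ 435.60.

435.60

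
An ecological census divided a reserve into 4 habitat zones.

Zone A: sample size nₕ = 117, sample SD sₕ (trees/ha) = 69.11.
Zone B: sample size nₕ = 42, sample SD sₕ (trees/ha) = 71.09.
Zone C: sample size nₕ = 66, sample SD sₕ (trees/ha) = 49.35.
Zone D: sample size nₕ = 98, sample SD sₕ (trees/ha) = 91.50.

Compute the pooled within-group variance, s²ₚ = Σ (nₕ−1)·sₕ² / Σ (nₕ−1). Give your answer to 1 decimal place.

A: (117−1)·69.11² = 116·4776.1921 = 554038.2836
B: (42−1)·71.09² = 41·5053.7881 = 207205.3121
C: (66−1)·49.35² = 65·2435.4225 = 158302.4625
D: (98−1)·91.50² = 97·8372.25 = 812108.25
Numerator = 1731654.3082; denominator = Σ(nₕ−1) = 319.
s²ₚ = 1731654.3082/319 = 5428.383... → 5428.4.

5428.4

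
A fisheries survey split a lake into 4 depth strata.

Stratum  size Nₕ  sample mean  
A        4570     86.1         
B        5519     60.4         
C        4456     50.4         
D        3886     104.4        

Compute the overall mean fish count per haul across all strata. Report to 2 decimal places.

73.63

N = 18431; weights Wₕ = Nₕ/N = (0.2480, 0.2994, 0.2418, 0.2108).
x̄_st = Σ Wₕ·x̄ₕ = 0.2480·86.1 + 0.2994·60.4 + 0.2418·50.4 + 0.2108·104.4 ≈ 73.6317...
→ 73.63.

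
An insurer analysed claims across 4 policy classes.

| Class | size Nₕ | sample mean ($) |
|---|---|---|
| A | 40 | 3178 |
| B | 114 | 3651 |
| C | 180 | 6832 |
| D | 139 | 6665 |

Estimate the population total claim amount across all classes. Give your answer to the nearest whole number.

Population total = Σ Nₕ·x̄ₕ (each stratum's size times its mean).
40·3178 + 114·3651 + 180·6832 + 139·6665 = 127120 + 416214 + 1229760 + 926435 = 2699529.

2699529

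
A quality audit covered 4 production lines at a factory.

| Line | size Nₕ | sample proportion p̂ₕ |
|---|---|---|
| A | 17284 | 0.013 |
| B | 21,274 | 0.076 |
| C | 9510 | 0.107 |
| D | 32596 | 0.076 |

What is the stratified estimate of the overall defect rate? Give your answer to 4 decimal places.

0.0662

N = 17284 + 21274 + 9510 + 32596 = 80664.
Overall proportion = Σ (Nₕ/N)·p̂ₕ.
Σ Nₕp̂ₕ = 224.692 + 1616.824 + 1017.57 + 2477.296 = 5336.382.
5336.382 / 80664 = 0.066156... → 0.0662.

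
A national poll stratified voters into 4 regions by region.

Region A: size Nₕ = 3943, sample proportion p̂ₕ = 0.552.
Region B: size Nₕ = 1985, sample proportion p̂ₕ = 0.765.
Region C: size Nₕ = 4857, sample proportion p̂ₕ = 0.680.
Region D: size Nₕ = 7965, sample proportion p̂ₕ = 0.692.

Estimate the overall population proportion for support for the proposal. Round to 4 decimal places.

Wₕ = Nₕ/N with N = 18750: 0.2103, 0.1059, 0.2590, 0.4248.
p̂_st = 0.2103·0.552 + 0.1059·0.765 + 0.2590·0.680 + 0.4248·0.692 ≈ 0.667179... → 0.6672.

0.6672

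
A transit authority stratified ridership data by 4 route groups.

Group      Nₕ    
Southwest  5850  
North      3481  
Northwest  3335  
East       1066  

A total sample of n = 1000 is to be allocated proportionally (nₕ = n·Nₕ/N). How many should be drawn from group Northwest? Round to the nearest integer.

N = 5850 + 3481 + 3335 + 1066 = 13732.
n_Northwest = 1000·3335/13732 = 242.863... → 243.

243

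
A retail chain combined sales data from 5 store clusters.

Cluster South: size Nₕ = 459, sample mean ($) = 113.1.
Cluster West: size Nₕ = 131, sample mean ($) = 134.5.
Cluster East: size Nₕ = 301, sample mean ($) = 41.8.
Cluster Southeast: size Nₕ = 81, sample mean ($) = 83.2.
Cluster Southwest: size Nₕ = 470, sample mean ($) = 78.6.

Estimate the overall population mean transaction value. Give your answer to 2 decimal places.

87.24

N = 1442; weights Wₕ = Nₕ/N = (0.3183, 0.0908, 0.2087, 0.0562, 0.3259).
x̄_st = Σ Wₕ·x̄ₕ = 0.3183·113.1 + 0.0908·134.5 + 0.2087·41.8 + 0.0562·83.2 + 0.3259·78.6 ≈ 87.2368...
→ 87.24.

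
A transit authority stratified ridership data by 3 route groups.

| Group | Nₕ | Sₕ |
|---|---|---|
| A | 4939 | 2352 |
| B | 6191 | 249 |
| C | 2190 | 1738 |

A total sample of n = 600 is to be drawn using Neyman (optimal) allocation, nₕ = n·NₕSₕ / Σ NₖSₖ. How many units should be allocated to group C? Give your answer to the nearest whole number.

135

A: NₕSₕ = 4939·2352 = 11616528
B: NₕSₕ = 6191·249 = 1541559
C: NₕSₕ = 2190·1738 = 3806220
Σ NₕSₕ = 16964307.
n_C = 600·3806220/16964307 = 134.620... → 135.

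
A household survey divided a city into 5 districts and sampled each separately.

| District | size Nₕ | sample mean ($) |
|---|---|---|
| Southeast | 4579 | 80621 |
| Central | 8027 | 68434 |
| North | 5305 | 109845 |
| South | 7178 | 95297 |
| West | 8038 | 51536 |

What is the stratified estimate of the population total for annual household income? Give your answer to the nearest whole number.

Southeast: 4579·80621 = 369163559
Central: 8027·68434 = 549319718
North: 5305·109845 = 582727725
South: 7178·95297 = 684041866
West: 8038·51536 = 414246368
τ̂ = Σ Nₕx̄ₕ = 2599499236.

2599499236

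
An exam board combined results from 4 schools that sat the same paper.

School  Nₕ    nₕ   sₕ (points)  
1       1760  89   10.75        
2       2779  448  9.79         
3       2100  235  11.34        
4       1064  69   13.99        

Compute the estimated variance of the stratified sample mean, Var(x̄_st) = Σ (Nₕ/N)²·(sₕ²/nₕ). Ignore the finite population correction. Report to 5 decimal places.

N = 7703; Wₕ = Nₕ/N.
school 1: (1760/7703)²·10.75²/89 = 0.06778482
school 2: (2779/7703)²·9.79²/448 = 0.02784484
school 3: (2100/7703)²·11.34²/235 = 0.04067027
school 4: (1064/7703)²·13.99²/69 = 0.05411900
Sum = 0.19041893 → 0.19042.

0.19042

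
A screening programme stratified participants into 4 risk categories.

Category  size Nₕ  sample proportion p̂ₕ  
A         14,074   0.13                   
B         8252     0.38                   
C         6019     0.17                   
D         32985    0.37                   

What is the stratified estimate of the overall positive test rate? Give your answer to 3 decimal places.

N = 14074 + 8252 + 6019 + 32985 = 61330.
Overall proportion = Σ (Nₕ/N)·p̂ₕ.
Σ Nₕp̂ₕ = 1829.62 + 3135.76 + 1023.23 + 12204.45 = 18193.06.
18193.06 / 61330 = 0.29664... → 0.297.

0.297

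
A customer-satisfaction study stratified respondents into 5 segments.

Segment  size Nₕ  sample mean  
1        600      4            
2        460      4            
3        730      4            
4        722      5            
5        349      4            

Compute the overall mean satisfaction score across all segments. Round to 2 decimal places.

N = 2861; weights Wₕ = Nₕ/N = (0.2097, 0.1608, 0.2552, 0.2524, 0.1220).
x̄_st = Σ Wₕ·x̄ₕ = 0.2097·4 + 0.1608·4 + 0.2552·4 + 0.2524·5 + 0.1220·4 ≈ 4.2524...
→ 4.25.

4.25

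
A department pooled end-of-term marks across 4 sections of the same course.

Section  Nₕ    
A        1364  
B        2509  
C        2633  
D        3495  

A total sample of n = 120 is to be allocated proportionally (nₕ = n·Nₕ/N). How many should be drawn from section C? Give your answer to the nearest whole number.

Share of section C = 2633/10001 = 0.26327.
Allocate 120 × 0.26327 = 31.593... → 32.

32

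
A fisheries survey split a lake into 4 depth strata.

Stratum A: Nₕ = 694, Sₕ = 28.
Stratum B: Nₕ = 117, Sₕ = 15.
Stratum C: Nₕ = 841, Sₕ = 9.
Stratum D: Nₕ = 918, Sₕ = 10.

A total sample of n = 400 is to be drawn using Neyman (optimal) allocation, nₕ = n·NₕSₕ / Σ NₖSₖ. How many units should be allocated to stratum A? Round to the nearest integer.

A: NₕSₕ = 694·28 = 19432
B: NₕSₕ = 117·15 = 1755
C: NₕSₕ = 841·9 = 7569
D: NₕSₕ = 918·10 = 9180
Σ NₕSₕ = 37936.
n_A = 400·19432/37936 = 204.892... → 205.

205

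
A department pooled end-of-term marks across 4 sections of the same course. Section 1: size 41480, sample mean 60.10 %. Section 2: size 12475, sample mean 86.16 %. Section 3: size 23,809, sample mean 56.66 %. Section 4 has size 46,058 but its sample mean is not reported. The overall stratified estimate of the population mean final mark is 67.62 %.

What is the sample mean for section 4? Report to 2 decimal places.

75.04

Σ Nₕx̄ₕ = N·μ, so 46058·x̄_4 = 123822·67.62 − (41480·60.10 + 12475·86.16 + 23809·56.66).
= 8372843.64 − 4916811.94 = 3456031.7.
x̄_4 = 3456031.7 / 46058 = 75.0365... → 75.04.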